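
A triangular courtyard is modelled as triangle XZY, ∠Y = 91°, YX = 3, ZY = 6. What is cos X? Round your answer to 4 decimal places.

By the law of cosines, XZ² = ZY² + YX² − 2·ZY·YX·cos Y = 45.628, so XZ ≈ 6.7549.
Law of cosines again: cos X = (YX² + XZ² − ZY²)/(2·YX·XZ) ≈ 0.45963, so ∠X ≈ 62.64°.

cos X ≈ 0.4596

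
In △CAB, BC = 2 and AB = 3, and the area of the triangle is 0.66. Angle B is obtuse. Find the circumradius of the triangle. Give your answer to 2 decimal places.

11.30

From area = ½·AB·BC·sin B, we get sin B = 2·area/(AB·BC) ≈ 0.22000.
Taking the obtuse solution, ∠B ≈ 2.9198 rad.
Law of cosines then gives CA ≈ 4.9705.
Circumradius = CA/(2 sin B) ≈ 11.297.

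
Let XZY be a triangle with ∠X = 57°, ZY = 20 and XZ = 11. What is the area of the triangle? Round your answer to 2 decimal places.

Law of sines: sin Y = XZ·sin X/ZY ≈ 0.46127.
Since ZY ≥ XZ, only the acute value applies: ∠Y ≈ 27.47°.
Then ∠Z = 180° − ∠X − ∠Y ≈ 95.53°.
Law of sines gives YX = ZY·sin Z/sin X ≈ 23.736.
Area = ½·ZY·XZ·sin Z ≈ 109.49.

area ≈ 109.49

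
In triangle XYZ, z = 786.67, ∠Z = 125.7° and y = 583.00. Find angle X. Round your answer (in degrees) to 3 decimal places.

Law of sines: sin Y = y·sin Z/z ≈ 0.60183.
Since z ≥ y, only the acute value applies: ∠Y ≈ 37.00°.
Then ∠X = 180° − ∠Z − ∠Y ≈ 17.30°.

17.299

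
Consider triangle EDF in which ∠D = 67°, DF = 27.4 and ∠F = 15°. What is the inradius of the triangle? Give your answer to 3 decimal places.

The third angle is ∠E = 180° − ∠D − ∠F = 98.00°.
Law of sines: FE = DF·sin D/sin E ≈ 25.47.
Law of sines: ED = DF·sin F/sin E ≈ 7.1613.
Area = ½·DF·FE·sin F ≈ 90.311.
Semiperimeter s = (27.4+25.47+7.1613)/2 = 30.016.
Inradius = area/s = 90.311/30.016 ≈ 3.0088.

r ≈ 3.009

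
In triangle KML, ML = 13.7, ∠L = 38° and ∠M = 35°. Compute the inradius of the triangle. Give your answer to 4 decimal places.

r ≈ 2.2548

The third angle is ∠K = 180° − ∠M − ∠L = 107.00°.
Law of sines: LK = ML·sin M/sin K ≈ 8.217.
Law of sines: KM = ML·sin L/sin K ≈ 8.82.
Area = ½·ML·LK·sin L ≈ 34.654.
Semiperimeter s = (13.7+8.217+8.82)/2 = 15.368.
Inradius = area/s = 34.654/15.368 ≈ 2.2548.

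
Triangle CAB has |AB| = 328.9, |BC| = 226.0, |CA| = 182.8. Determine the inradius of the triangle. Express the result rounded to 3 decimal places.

Semiperimeter s = (328.9 + 226 + 182.8)/2 = 368.85.
Heron's formula: area = √(368.85·39.95·142.85·186.05) ≈ 19790.
Inradius = area/s = 19790/368.85 ≈ 53.652.

r ≈ 53.652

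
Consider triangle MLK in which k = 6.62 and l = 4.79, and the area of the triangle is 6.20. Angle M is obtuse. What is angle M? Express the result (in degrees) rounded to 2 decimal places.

From area = ½·l·k·sin M, we get sin M = 2·area/(l·k) ≈ 0.39105.
Taking the obtuse solution, ∠M ≈ 156.98°.

∠M ≈ 156.98°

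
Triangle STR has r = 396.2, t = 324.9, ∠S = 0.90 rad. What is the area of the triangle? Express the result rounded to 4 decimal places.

50417.0271

Area = ½·t·r·sin S ≈ 50417.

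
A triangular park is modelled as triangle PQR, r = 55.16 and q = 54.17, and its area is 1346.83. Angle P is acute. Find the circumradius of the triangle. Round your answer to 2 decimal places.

From area = ½·q·r·sin P, we get sin P = 2·area/(q·r) ≈ 0.90149.
Taking the acute solution, ∠P ≈ 64.35°.
Law of cosines then gives p ≈ 58.228.
Circumradius = p/(2 sin P) ≈ 32.296.

32.30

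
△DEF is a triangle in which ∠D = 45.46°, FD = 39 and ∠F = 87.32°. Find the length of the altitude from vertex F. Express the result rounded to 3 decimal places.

27.798

The third angle is ∠E = 180° − ∠F − ∠D = 47.22°.
Law of sines: EF = FD·sin D/sin E ≈ 37.873.
Law of sines: DE = FD·sin F/sin E ≈ 53.078.
Area = ½·FD·EF·sin F ≈ 737.72.
The altitude from F has length 2·area/DE ≈ 27.798.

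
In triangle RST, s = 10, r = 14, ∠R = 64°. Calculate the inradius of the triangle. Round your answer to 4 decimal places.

Law of sines: sin S = s·sin R/r ≈ 0.64200.
Since r ≥ s, only the acute value applies: ∠S ≈ 39.94°.
Then ∠T = 180° − ∠R − ∠S ≈ 76.06°.
Law of sines gives t = r·sin T/sin R ≈ 15.118.
Area = ½·r·s·sin T ≈ 67.938.
Semiperimeter p = (14+10+15.118)/2 = 19.559.
Inradius = area/p = 67.938/19.559 ≈ 3.4735.

3.4735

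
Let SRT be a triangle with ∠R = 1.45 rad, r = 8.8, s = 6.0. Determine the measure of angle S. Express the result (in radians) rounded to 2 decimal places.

Law of sines: sin S = s·sin R/r ≈ 0.67685.
Since r ≥ s, only the acute value applies: ∠S ≈ 0.743 rad.
Then ∠T = π − ∠R − ∠S ≈ 0.948 rad.

0.74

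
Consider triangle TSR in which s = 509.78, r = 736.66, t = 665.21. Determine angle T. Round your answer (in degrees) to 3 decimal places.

61.356

By the law of cosines, cos T = (s² + r² − t²) / (2·s·r) ≈ 0.47937, so ∠T ≈ 61.36°.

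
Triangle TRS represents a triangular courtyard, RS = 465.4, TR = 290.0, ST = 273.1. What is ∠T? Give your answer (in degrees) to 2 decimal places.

By the law of cosines, cos T = (ST² + TR² − RS²) / (2·ST·TR) ≈ -0.36562, so ∠T ≈ 111.45°.

111.45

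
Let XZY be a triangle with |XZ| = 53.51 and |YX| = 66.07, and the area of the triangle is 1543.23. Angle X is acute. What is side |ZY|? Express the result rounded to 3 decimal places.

61.483

From area = ½·|YX|·|XZ|·sin X, we get sin X = 2·area/(|YX|·|XZ|) ≈ 0.87301.
Taking the acute solution, ∠X ≈ 1.061 rad.
Law of cosines then gives |ZY| ≈ 61.483.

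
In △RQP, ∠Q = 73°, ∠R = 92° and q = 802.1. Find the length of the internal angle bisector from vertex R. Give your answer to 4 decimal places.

The third angle is ∠P = 180° − ∠R − ∠Q = 15.00°.
Law of sines: r = q·sin R/sin Q ≈ 838.24.
Law of sines: p = q·sin P/sin Q ≈ 217.08.
The bisector from R has length 2·q·p·cos(∠R/2)/(q+p) ≈ 237.36.

237.3589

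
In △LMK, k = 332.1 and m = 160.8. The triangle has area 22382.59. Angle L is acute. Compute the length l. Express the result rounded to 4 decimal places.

279.1280

From area = ½·m·k·sin L, we get sin L = 2·area/(m·k) ≈ 0.83827.
Taking the acute solution, ∠L ≈ 56.96°.
Law of cosines then gives l ≈ 279.13.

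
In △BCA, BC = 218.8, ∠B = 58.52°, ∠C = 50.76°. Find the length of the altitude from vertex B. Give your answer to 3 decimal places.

h_B ≈ 169.461

The third angle is ∠A = 180° − ∠B − ∠C = 70.72°.
Law of sines: CA = BC·sin B/sin A ≈ 197.68.
Law of sines: AB = BC·sin C/sin A ≈ 179.53.
Area = ½·BC·CA·sin C ≈ 16750.
The altitude from B has length 2·area/CA ≈ 169.46.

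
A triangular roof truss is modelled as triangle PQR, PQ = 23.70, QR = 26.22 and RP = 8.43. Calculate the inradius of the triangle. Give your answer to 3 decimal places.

Semiperimeter s = (26.22 + 8.43 + 23.7)/2 = 29.175.
Heron's formula: area = √(29.175·2.955·20.745·5.475) ≈ 98.954.
Inradius = area/s = 98.954/29.175 ≈ 3.3917.

3.392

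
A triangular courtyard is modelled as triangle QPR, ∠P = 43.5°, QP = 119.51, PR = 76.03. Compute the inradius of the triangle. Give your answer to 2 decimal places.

r ≈ 22.46

By the law of cosines, RQ² = QP² + PR² − 2·QP·PR·cos P = 6881.2, so RQ ≈ 82.953.
Area = ½·QP·PR·sin P ≈ 3127.3.
Semiperimeter s = (76.03+82.953+119.51)/2 = 139.25.
Inradius = area/s = 3127.3/139.25 ≈ 22.459.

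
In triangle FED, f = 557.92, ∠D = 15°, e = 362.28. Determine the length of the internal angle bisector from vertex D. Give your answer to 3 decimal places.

t_D ≈ 435.545

By the law of cosines, d² = f² + e² − 2·f·e·cos D = 52049, so d ≈ 228.14.
The bisector from D has length 2·f·e·cos(∠D/2)/(f+e) ≈ 435.54.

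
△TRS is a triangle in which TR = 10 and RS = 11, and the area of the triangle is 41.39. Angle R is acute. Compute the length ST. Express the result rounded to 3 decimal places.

8.725

From area = ½·TR·RS·sin R, we get sin R = 2·area/(TR·RS) ≈ 0.75255.
Taking the acute solution, ∠R ≈ 0.852 rad.
Law of cosines then gives ST ≈ 8.7247.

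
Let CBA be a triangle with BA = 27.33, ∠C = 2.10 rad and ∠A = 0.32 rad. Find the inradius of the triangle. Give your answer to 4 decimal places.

r ≈ 3.0892

The third angle is ∠B = π − ∠A − ∠C = 0.722 rad.
Law of sines: AC = BA·sin B/sin C ≈ 20.915.
Law of sines: CB = BA·sin A/sin C ≈ 9.9595.
Area = ½·BA·AC·sin A ≈ 89.903.
Semiperimeter s = (27.33+20.915+9.9595)/2 = 29.102.
Inradius = area/s = 89.903/29.102 ≈ 3.0892.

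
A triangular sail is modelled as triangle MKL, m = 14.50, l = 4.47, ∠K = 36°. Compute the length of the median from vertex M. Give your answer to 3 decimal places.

By the law of cosines, k² = l² + m² − 2·l·m·cos K = 125.36, so k ≈ 11.196.
Median from M: ½√(2·k² + 2·l² − m²) ≈ 4.4841.

m_M ≈ 4.484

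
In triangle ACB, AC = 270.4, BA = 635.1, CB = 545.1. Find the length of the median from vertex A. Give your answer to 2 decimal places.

404.91

Median from A: ½√(2·BA² + 2·AC² − CB²) ≈ 404.91.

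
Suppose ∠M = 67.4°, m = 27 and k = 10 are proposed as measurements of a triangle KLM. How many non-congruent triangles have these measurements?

k·sin M = 10·sin(67.4°) ≈ 9.232.
Since m ≥ k, exactly one triangle exists.

1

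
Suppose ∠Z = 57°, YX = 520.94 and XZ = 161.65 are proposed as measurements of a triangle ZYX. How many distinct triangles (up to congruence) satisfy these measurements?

1

XZ·sin Z = 161.65·sin(57°) ≈ 135.6.
Since YX ≥ XZ, exactly one triangle exists.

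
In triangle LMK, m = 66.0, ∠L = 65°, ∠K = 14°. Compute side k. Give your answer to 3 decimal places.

16.266

The third angle is ∠M = 180° − ∠K − ∠L = 101.00°.
Law of sines: k = m·sin K/sin M ≈ 16.266.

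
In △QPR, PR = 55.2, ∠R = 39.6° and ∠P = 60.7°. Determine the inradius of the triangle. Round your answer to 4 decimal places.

12.3064

The third angle is ∠Q = 180° − ∠P − ∠R = 79.70°.
Law of sines: RQ = PR·sin P/sin Q ≈ 48.927.
Law of sines: QP = PR·sin R/sin Q ≈ 35.762.
Area = ½·PR·RQ·sin R ≈ 860.76.
Semiperimeter s = (55.2+48.927+35.762)/2 = 69.944.
Inradius = area/s = 860.76/69.944 ≈ 12.306.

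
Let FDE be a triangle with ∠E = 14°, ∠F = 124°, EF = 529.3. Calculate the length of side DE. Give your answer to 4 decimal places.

The third angle is ∠D = 180° − ∠E − ∠F = 42.00°.
Law of sines: DE = EF·sin F/sin D ≈ 655.79.

655.7906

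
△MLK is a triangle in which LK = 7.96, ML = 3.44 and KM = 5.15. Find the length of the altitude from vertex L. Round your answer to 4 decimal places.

h_L ≈ 2.4372

Semiperimeter s = (7.96 + 5.15 + 3.44)/2 = 8.275.
Heron's formula: area = √(8.275·0.315·3.125·4.835) ≈ 6.2757.
The altitude from L has length 2·area/KM ≈ 2.4372.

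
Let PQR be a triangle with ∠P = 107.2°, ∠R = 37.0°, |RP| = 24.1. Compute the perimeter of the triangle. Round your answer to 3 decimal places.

The third angle is ∠Q = 180° − ∠R − ∠P = 35.80°.
Law of sines: |QR| = |RP|·sin P/sin Q ≈ 39.357.
Law of sines: |PQ| = |RP|·sin R/sin Q ≈ 24.795.
Semiperimeter s = (39.357+24.1+24.795)/2 = 44.126.
Perimeter = 39.357 + 24.1 + 24.795 = 88.252.

perimeter ≈ 88.252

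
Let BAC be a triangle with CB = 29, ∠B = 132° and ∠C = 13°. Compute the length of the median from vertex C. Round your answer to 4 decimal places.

The third angle is ∠A = 180° − ∠C − ∠B = 35.00°.
Law of sines: AC = CB·sin B/sin A ≈ 37.573.
Law of sines: BA = CB·sin C/sin A ≈ 11.374.
Median from C: ½√(2·AC² + 2·CB² − BA²) ≈ 33.076.

33.0763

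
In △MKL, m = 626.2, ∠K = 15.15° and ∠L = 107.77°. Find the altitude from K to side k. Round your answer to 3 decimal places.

h_K ≈ 596.324

The third angle is ∠M = 180° − ∠K − ∠L = 57.08°.
Law of sines: k = m·sin K/sin M ≈ 194.96.
Law of sines: l = m·sin L/sin M ≈ 710.39.
Area = ½·m·k·sin L ≈ 58130.
The altitude from K has length 2·area/k ≈ 596.32.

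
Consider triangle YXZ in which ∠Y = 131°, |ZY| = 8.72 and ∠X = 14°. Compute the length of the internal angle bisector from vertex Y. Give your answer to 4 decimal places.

The third angle is ∠Z = 180° − ∠Y − ∠X = 35.00°.
Law of sines: |XZ| = |ZY|·sin Y/sin X ≈ 27.203.
Law of sines: |YX| = |ZY|·sin Z/sin X ≈ 20.674.
The bisector from Y has length 2·|ZY|·|YX|·cos(∠Y/2)/(|ZY|+|YX|) ≈ 5.0868.

t_Y ≈ 5.0868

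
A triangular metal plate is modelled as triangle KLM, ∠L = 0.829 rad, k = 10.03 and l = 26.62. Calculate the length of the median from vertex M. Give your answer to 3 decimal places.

m_M ≈ 11.958

Law of sines: sin K = k·sin L/l ≈ 0.27779.
Since l ≥ k, only the acute value applies: ∠K ≈ 0.281 rad.
Then ∠M = π − ∠L − ∠K ≈ 2.031 rad.
Law of sines gives m = l·sin M/sin L ≈ 32.349.
Median from M: ½√(2·k² + 2·l² − m²) ≈ 11.958.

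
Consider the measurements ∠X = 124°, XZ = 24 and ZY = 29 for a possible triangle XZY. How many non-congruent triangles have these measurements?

1

XZ·sin X = 24·sin(124°) ≈ 19.9.
Since ∠X is not acute, a triangle exists only if ZY > XZ; here ZY > XZ, so there is exactly one triangle.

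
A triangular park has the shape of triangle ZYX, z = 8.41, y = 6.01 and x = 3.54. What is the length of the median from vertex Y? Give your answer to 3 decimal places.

m_Y ≈ 5.710

Median from Y: ½√(2·x² + 2·z² − y²) ≈ 5.7096.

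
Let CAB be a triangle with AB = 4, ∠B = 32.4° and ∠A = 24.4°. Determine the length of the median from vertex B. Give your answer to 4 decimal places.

The third angle is ∠C = 180° − ∠A − ∠B = 123.20°.
Law of sines: BC = AB·sin A/sin C ≈ 1.9748.
Law of sines: CA = AB·sin B/sin C ≈ 2.5614.
Median from B: ½√(2·AB² + 2·BC² − CA²) ≈ 2.8826.

m_B ≈ 2.8826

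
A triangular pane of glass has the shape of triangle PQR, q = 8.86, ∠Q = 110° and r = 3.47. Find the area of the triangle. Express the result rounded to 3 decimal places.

11.496

Law of sines: sin R = r·sin Q/q ≈ 0.36803.
Since q ≥ r, only the acute value applies: ∠R ≈ 21.59°.
Then ∠P = 180° − ∠Q − ∠R ≈ 48.41°.
Law of sines gives p = q·sin P/sin Q ≈ 7.0513.
Area = ½·q·r·sin P ≈ 11.496.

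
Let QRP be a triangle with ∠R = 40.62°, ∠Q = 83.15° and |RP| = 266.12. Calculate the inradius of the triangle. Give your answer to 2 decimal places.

The third angle is ∠P = 180° − ∠Q − ∠R = 56.23°.
Law of sines: |PQ| = |RP|·sin R/sin Q ≈ 174.5.
Law of sines: |QR| = |RP|·sin P/sin Q ≈ 222.81.
Area = ½·|RP|·|PQ|·sin P ≈ 19301.
Semiperimeter s = (266.12+174.5+222.81)/2 = 331.71.
Inradius = area/s = 19301/331.71 ≈ 58.187.

r ≈ 58.19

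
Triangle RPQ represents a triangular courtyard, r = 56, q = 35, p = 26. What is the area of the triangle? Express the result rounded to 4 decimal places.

334.2132

Semiperimeter s = (56 + 26 + 35)/2 = 58.5.
Heron's formula: area = √(58.5·2.5·32.5·23.5) ≈ 334.21.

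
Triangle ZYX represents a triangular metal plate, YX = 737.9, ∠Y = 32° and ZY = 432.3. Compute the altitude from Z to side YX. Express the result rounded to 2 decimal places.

By the law of cosines, XZ² = ZY² + YX² − 2·ZY·YX·cos Y = 1.9033e+05, so XZ ≈ 436.27.
Area = ½·ZY·YX·sin Y ≈ 84521.
The altitude from Z has length 2·area/YX ≈ 229.08.

h_Z ≈ 229.08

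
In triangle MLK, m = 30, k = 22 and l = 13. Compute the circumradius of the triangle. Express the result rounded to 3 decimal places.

R ≈ 16.630

By the law of cosines, cos M = (l² + k² − m²) / (2·l·k) ≈ -0.43182, so ∠M ≈ 115.58°.
Circumradius = m/(2 sin M) ≈ 16.63.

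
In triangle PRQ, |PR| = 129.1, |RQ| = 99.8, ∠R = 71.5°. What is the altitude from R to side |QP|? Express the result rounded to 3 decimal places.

89.952

By the law of cosines, |QP|² = |PR|² + |RQ|² − 2·|PR|·|RQ|·cos R = 18450, so |QP| ≈ 135.83.
Area = ½·|PR|·|RQ|·sin R ≈ 6109.2.
The altitude from R has length 2·area/|QP| ≈ 89.952.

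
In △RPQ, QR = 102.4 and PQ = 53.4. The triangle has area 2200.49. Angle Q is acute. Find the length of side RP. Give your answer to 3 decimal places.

82.745

From area = ½·PQ·QR·sin Q, we get sin Q = 2·area/(PQ·QR) ≈ 0.80484.
Taking the acute solution, ∠Q ≈ 0.935 rad.
Law of cosines then gives RP ≈ 82.745.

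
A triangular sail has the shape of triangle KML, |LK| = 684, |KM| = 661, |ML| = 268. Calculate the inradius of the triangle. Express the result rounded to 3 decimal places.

Semiperimeter s = (268 + 684 + 661)/2 = 806.5.
Heron's formula: area = √(806.5·538.5·122.5·145.5) ≈ 87982.
Inradius = area/s = 87982/806.5 ≈ 109.09.

r ≈ 109.091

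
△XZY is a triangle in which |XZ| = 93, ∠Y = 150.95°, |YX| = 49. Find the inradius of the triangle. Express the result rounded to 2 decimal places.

r ≈ 5.92

Law of sines: sin Z = |YX|·sin Y/|XZ| ≈ 0.25584.
Since |XZ| ≥ |YX|, only the acute value applies: ∠Z ≈ 14.82°.
Then ∠X = 180° − ∠Y − ∠Z ≈ 14.23°.
Law of sines gives |ZY| = |XZ|·sin X/sin Y ≈ 47.069.
Area = ½·|XZ|·|YX|·sin X ≈ 559.96.
Semiperimeter s = (47.069+49+93)/2 = 94.535.
Inradius = area/s = 559.96/94.535 ≈ 5.9233.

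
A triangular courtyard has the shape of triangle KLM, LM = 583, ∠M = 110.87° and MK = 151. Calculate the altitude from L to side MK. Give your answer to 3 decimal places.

By the law of cosines, KL² = LM² + MK² − 2·LM·MK·cos M = 4.2541e+05, so KL ≈ 652.24.
Area = ½·LM·MK·sin M ≈ 41129.
The altitude from L has length 2·area/MK ≈ 544.75.

h_L ≈ 544.750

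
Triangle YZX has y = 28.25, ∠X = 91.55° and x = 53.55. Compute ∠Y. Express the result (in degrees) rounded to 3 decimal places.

31.827

Law of sines: sin Y = y·sin X/x ≈ 0.52735.
Since x ≥ y, only the acute value applies: ∠Y ≈ 31.83°.
Then ∠Z = 180° − ∠X − ∠Y ≈ 56.62°.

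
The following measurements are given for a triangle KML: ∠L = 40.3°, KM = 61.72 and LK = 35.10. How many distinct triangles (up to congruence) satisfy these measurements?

LK·sin L = 35.10·sin(40.3°) ≈ 22.7.
Since KM ≥ LK, exactly one triangle exists.

1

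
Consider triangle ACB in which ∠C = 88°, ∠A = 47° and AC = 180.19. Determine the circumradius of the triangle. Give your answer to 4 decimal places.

R ≈ 127.4136

The third angle is ∠B = 180° − ∠A − ∠C = 45.00°.
Law of sines: CB = AC·sin A/sin B ≈ 186.37.
Law of sines: BA = AC·sin C/sin B ≈ 254.67.
Circumradius = AC/(2 sin B) ≈ 127.41.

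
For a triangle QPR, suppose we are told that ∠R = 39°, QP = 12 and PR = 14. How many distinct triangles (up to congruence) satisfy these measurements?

PR·sin R = 14·sin(39°) ≈ 8.81.
Since PR sin R < QP < PR (8.81 < 12 < 14), two triangles exist.

2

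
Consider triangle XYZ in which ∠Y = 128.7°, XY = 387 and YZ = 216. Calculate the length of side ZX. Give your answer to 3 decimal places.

By the law of cosines, ZX² = XY² + YZ² − 2·XY·YZ·cos Y = 3.0096e+05, so ZX ≈ 548.59.

548.594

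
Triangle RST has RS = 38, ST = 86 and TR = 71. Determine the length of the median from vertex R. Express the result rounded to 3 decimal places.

37.330

Median from R: ½√(2·TR² + 2·RS² − ST²) ≈ 37.33.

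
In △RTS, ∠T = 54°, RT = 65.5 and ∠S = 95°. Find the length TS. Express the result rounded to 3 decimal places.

33.864

The third angle is ∠R = 180° − ∠T − ∠S = 31.00°.
Law of sines: TS = RT·sin R/sin S ≈ 33.864.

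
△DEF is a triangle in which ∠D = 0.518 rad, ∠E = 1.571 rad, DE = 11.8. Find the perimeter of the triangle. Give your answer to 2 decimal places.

32.11

The third angle is ∠F = π − ∠D − ∠E = 1.053 rad.
Law of sines: EF = DE·sin D/sin F ≈ 6.7257.
Law of sines: FD = DE·sin E/sin F ≈ 13.583.
Semiperimeter s = (6.7257+13.583+11.8)/2 = 16.055.
Perimeter = 6.7257 + 13.583 + 11.8 = 32.109.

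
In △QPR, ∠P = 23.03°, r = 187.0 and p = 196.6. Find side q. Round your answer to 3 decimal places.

Law of sines: sin R = r·sin P/p ≈ 0.37211.
Since p ≥ r, only the acute value applies: ∠R ≈ 21.85°.
Then ∠Q = 180° − ∠P − ∠R ≈ 135.12°.
Law of sines gives q = p·sin Q/sin P ≈ 354.58.

354.578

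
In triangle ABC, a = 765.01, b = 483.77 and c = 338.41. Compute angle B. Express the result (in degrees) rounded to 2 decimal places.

By the law of cosines, cos B = (c² + a² − b²) / (2·c·a) ≈ 0.89948, so ∠B ≈ 25.91°.

∠B ≈ 25.91°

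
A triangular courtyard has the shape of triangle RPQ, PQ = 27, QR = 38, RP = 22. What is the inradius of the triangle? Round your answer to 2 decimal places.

Semiperimeter s = (27 + 38 + 22)/2 = 43.5.
Heron's formula: area = √(43.5·16.5·5.5·21.5) ≈ 291.33.
Inradius = area/s = 291.33/43.5 ≈ 6.6973.

6.70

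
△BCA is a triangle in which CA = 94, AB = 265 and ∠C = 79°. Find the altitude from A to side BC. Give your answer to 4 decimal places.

Law of sines: sin B = CA·sin C/AB ≈ 0.34820.
Since AB ≥ CA, only the acute value applies: ∠B ≈ 20.38°.
Then ∠A = 180° − ∠C − ∠B ≈ 80.62°.
Law of sines gives BC = AB·sin A/sin C ≈ 266.35.
Area = ½·AB·CA·sin A ≈ 12289.
The altitude from A has length 2·area/BC ≈ 92.273.

92.2730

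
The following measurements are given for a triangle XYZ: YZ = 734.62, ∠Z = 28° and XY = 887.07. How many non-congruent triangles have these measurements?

YZ·sin Z = 734.62·sin(28°) ≈ 344.9.
Since XY ≥ YZ, exactly one triangle exists.

1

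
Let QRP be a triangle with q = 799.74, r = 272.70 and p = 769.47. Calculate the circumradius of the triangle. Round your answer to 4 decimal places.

By the law of cosines, cos Q = (r² + p² − q²) / (2·r·p) ≈ 0.06402, so ∠Q ≈ 86.33°.
Circumradius = q/(2 sin Q) ≈ 400.69.

400.6919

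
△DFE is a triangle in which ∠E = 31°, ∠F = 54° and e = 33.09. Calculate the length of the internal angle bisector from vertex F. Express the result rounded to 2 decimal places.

t_F ≈ 38.87

The third angle is ∠D = 180° − ∠F − ∠E = 95.00°.
Law of sines: d = e·sin D/sin E ≈ 64.003.
Law of sines: f = e·sin F/sin E ≈ 51.977.
The bisector from F has length 2·e·d·cos(∠F/2)/(e+d) ≈ 38.871.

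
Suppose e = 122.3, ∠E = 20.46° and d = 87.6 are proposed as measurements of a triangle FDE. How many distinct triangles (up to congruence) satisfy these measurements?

1

d·sin E = 87.6·sin(20.46°) ≈ 30.62.
Since e ≥ d, exactly one triangle exists.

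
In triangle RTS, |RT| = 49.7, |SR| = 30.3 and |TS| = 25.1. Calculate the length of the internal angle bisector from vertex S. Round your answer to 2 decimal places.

t_S ≈ 12.18

By the law of cosines, cos S = (|TS|² + |SR|² − |RT|²) / (2·|TS|·|SR|) ≈ -0.60615, so ∠S ≈ 127.31°.
The bisector from S has length 2·|TS|·|SR|·cos(∠S/2)/(|TS|+|SR|) ≈ 12.184.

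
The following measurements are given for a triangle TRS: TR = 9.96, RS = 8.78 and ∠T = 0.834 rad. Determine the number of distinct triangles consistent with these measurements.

2

TR·sin T = 9.96·sin(0.834 rad) ≈ 7.377.
Since TR sin T < RS < TR (7.377 < 8.78 < 9.96), two triangles exist.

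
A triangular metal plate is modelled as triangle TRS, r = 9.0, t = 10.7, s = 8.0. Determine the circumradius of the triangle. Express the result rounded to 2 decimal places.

By the law of cosines, cos T = (r² + s² − t²) / (2·r·s) ≈ 0.21188, so ∠T ≈ 77.77°.
Circumradius = t/(2 sin T) ≈ 5.4743.

5.47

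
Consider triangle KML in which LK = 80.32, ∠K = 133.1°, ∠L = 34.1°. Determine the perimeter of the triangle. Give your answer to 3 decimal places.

The third angle is ∠M = 180° − ∠L − ∠K = 12.80°.
Law of sines: ML = LK·sin K/sin M ≈ 264.71.
Law of sines: KM = LK·sin L/sin M ≈ 203.25.
Semiperimeter s = (264.71+80.32+203.25)/2 = 274.14.
Perimeter = 264.71 + 80.32 + 203.25 = 548.29.

548.286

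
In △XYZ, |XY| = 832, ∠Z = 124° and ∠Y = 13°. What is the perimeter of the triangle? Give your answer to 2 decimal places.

The third angle is ∠X = 180° − ∠Y − ∠Z = 43.00°.
Law of sines: |YZ| = |XY|·sin X/sin Z ≈ 684.44.
Law of sines: |ZX| = |XY|·sin Y/sin Z ≈ 225.75.
Semiperimeter s = (684.44+225.75+832)/2 = 871.1.
Perimeter = 684.44 + 225.75 + 832 = 1742.2.

perimeter ≈ 1742.19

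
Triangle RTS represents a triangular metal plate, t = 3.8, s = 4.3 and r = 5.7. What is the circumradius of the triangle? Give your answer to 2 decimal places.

2.85

By the law of cosines, cos R = (t² + s² − r²) / (2·t·s) ≈ 0.01346, so ∠R ≈ 89.23°.
Circumradius = r/(2 sin R) ≈ 2.8503.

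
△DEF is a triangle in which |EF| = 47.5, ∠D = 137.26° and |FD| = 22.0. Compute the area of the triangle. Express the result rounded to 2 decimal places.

216.01

Law of sines: sin E = |FD|·sin D/|EF| ≈ 0.31433.
Since |EF| ≥ |FD|, only the acute value applies: ∠E ≈ 18.32°.
Then ∠F = 180° − ∠D − ∠E ≈ 24.42°.
Law of sines gives |DE| = |EF|·sin F/sin D ≈ 28.935.
Area = ½·|EF|·|FD|·sin F ≈ 216.01.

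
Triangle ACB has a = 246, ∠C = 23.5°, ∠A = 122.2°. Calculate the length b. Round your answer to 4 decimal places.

163.8248

The third angle is ∠B = 180° − ∠A − ∠C = 34.30°.
Law of sines: b = a·sin B/sin A ≈ 163.82.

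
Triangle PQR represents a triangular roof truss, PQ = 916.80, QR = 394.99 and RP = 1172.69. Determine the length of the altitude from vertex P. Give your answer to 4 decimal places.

781.5135

Semiperimeter s = (394.99 + 1172.7 + 916.8)/2 = 1242.2.
Heron's formula: area = √(1242.2·847.25·69.55·325.44) ≈ 1.5435e+05.
The altitude from P has length 2·area/QR ≈ 781.51.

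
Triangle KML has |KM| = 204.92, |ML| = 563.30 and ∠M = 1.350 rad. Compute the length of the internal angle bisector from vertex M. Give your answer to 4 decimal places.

234.6154

By the law of cosines, |LK|² = |KM|² + |ML|² − 2·|KM|·|ML|·cos M = 3.0874e+05, so |LK| ≈ 555.64.
The bisector from M has length 2·|KM|·|ML|·cos(∠M/2)/(|KM|+|ML|) ≈ 234.62.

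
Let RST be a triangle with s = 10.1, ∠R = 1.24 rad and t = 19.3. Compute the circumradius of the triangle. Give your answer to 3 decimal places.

By the law of cosines, r² = s² + t² − 2·s·t·cos R = 347.87, so r ≈ 18.651.
Area = ½·s·t·sin R ≈ 92.181.
Circumradius = r/(2 sin R) ≈ 9.8603.

9.860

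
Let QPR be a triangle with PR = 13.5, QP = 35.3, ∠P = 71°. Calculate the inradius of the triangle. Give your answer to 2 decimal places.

5.48

By the law of cosines, RQ² = QP² + PR² − 2·QP·PR·cos P = 1118, so RQ ≈ 33.437.
Area = ½·QP·PR·sin P ≈ 225.29.
Semiperimeter s = (13.5+33.437+35.3)/2 = 41.119.
Inradius = area/s = 225.29/41.119 ≈ 5.4791.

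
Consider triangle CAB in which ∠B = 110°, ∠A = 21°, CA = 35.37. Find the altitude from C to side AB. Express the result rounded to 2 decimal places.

The third angle is ∠C = 180° − ∠A − ∠B = 49.00°.
Law of sines: AB = CA·sin C/sin B ≈ 28.407.
Law of sines: BC = CA·sin A/sin B ≈ 13.489.
Area = ½·CA·AB·sin A ≈ 180.04.
The altitude from C has length 2·area/AB ≈ 12.675.

12.68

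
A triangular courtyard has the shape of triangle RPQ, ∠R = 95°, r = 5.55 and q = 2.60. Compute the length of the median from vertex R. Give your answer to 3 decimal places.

m_R ≈ 2.577

Law of sines: sin Q = q·sin R/r ≈ 0.46669.
Since r ≥ q, only the acute value applies: ∠Q ≈ 27.82°.
Then ∠P = 180° − ∠R − ∠Q ≈ 57.18°.
Law of sines gives p = r·sin P/sin R ≈ 4.6819.
Median from R: ½√(2·p² + 2·q² − r²) ≈ 2.5768.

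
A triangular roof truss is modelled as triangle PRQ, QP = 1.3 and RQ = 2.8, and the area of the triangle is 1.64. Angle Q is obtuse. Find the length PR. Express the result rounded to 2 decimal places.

3.56

From area = ½·RQ·QP·sin Q, we get sin Q = 2·area/(RQ·QP) ≈ 0.90110.
Taking the obtuse solution, ∠Q ≈ 115.70°.
Law of cosines then gives PR ≈ 3.5618.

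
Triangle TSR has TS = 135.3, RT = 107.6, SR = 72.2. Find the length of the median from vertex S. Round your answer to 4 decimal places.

Median from S: ½√(2·TS² + 2·SR² − RT²) ≈ 94.154.

m_S ≈ 94.1543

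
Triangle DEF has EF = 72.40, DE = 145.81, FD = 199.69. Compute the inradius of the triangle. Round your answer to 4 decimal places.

19.5471

Semiperimeter s = (72.4 + 199.69 + 145.81)/2 = 208.95.
Heron's formula: area = √(208.95·136.55·9.26·63.14) ≈ 4084.4.
Inradius = area/s = 4084.4/208.95 ≈ 19.547.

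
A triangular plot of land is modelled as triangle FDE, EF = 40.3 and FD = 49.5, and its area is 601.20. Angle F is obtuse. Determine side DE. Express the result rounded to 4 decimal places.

From area = ½·EF·FD·sin F, we get sin F = 2·area/(EF·FD) ≈ 0.60275.
Taking the obtuse solution, ∠F ≈ 142.93°.
Law of cosines then gives DE ≈ 85.193.

85.1929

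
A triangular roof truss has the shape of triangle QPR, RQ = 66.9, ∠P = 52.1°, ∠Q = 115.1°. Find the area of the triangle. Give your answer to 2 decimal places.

The third angle is ∠R = 180° − ∠Q − ∠P = 12.80°.
Law of sines: PR = RQ·sin Q/sin P ≈ 76.776.
Law of sines: QP = RQ·sin R/sin P ≈ 18.783.
Area = ½·RQ·PR·sin R ≈ 568.97.

area ≈ 568.97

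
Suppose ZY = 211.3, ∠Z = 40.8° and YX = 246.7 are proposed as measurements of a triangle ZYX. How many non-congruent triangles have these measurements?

1

ZY·sin Z = 211.3·sin(40.8°) ≈ 138.1.
Since YX ≥ ZY, exactly one triangle exists.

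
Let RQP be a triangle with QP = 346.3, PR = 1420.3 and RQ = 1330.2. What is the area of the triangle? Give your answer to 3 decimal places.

Semiperimeter s = (346.3 + 1420.3 + 1330.2)/2 = 1548.4.
Heron's formula: area = √(1548.4·1202.1·128.1·218.2) ≈ 2.2809e+05.

228093.977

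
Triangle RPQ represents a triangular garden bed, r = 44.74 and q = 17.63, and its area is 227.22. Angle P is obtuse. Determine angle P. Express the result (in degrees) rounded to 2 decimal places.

From area = ½·q·r·sin P, we get sin P = 2·area/(q·r) ≈ 0.57614.
Taking the obtuse solution, ∠P ≈ 144.82°.

144.82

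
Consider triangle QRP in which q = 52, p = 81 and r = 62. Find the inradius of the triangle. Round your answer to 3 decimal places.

16.533

Semiperimeter s = (52 + 62 + 81)/2 = 97.5.
Heron's formula: area = √(97.5·45.5·35.5·16.5) ≈ 1612.
Inradius = area/s = 1612/97.5 ≈ 16.533.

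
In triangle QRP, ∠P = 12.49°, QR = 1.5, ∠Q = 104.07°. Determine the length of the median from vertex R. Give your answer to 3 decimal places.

The third angle is ∠R = 180° − ∠P − ∠Q = 63.44°.
Law of sines: RP = QR·sin Q/sin P ≈ 6.7277.
Law of sines: PQ = QR·sin R/sin P ≈ 6.2038.
Median from R: ½√(2·QR² + 2·RP² − PQ²) ≈ 3.7595.

m_R ≈ 3.760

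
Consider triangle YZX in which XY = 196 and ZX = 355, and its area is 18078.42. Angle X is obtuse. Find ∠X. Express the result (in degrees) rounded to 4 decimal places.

148.6916

From area = ½·ZX·XY·sin X, we get sin X = 2·area/(ZX·XY) ≈ 0.51964.
Taking the obtuse solution, ∠X ≈ 148.69°.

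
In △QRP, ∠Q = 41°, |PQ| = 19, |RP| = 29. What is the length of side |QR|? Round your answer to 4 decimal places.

Law of sines: sin R = |PQ|·sin Q/|RP| ≈ 0.42983.
Since |RP| ≥ |PQ|, only the acute value applies: ∠R ≈ 25.46°.
Then ∠P = 180° − ∠Q − ∠R ≈ 113.54°.
Law of sines gives |QR| = |RP|·sin P/sin Q ≈ 40.524.

40.5238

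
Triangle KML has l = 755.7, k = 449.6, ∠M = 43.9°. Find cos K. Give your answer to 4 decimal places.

By the law of cosines, m² = l² + k² − 2·l·k·cos M = 2.8359e+05, so m ≈ 532.53.
Law of cosines again: cos K = (m² + l² − k²)/(2·m·l) ≈ 0.81073, so ∠K ≈ 35.83°.

0.8107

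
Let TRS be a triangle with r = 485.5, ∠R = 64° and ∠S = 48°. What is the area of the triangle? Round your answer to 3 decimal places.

The third angle is ∠T = 180° − ∠R − ∠S = 68.00°.
Law of sines: t = r·sin T/sin R ≈ 500.84.
Law of sines: s = r·sin S/sin R ≈ 401.42.
Area = ½·r·t·sin S ≈ 90350.

90349.885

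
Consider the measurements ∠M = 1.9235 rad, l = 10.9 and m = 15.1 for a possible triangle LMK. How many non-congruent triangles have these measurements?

1

l·sin M = 10.9·sin(1.9235 rad) ≈ 10.23.
Since ∠M is not acute, a triangle exists only if m > l; here m > l, so there is exactly one triangle.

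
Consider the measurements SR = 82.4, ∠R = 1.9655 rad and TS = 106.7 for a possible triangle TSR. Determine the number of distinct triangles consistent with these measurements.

SR·sin R = 82.4·sin(1.9655 rad) ≈ 76.06.
Since ∠R is not acute, a triangle exists only if TS > SR; here TS > SR, so there is exactly one triangle.

1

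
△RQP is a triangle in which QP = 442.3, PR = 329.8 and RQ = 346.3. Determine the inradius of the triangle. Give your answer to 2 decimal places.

Semiperimeter s = (442.3 + 329.8 + 346.3)/2 = 559.2.
Heron's formula: area = √(559.2·116.9·229.4·212.9) ≈ 56504.
Inradius = area/s = 56504/559.2 ≈ 101.04.

101.04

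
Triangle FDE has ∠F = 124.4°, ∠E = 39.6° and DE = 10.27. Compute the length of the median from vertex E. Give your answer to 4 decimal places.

6.5487

The third angle is ∠D = 180° − ∠E − ∠F = 16.00°.
Law of sines: EF = DE·sin D/sin F ≈ 3.4308.
Law of sines: FD = DE·sin E/sin F ≈ 7.9339.
Median from E: ½√(2·DE² + 2·EF² − FD²) ≈ 6.5487.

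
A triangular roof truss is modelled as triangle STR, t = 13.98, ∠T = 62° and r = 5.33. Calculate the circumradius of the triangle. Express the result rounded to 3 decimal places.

7.917

Law of sines: sin R = r·sin T/t ≈ 0.33663.
Since t ≥ r, only the acute value applies: ∠R ≈ 19.67°.
Then ∠S = 180° − ∠T − ∠R ≈ 98.33°.
Law of sines gives s = t·sin S/sin T ≈ 15.666.
Circumradius = t/(2 sin T) ≈ 7.9167.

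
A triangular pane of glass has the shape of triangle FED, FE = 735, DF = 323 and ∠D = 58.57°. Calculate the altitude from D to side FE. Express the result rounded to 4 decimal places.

Law of sines: sin E = DF·sin D/FE ≈ 0.37498.
Since FE ≥ DF, only the acute value applies: ∠E ≈ 22.02°.
Then ∠F = 180° − ∠D − ∠E ≈ 99.41°.
Law of sines gives ED = FE·sin F/sin D ≈ 849.8.
Area = ½·FE·DF·sin F ≈ 1.1711e+05.
The altitude from D has length 2·area/FE ≈ 318.66.

318.6563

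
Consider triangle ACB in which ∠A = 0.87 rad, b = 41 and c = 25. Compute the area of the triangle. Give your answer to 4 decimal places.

Area = ½·c·b·sin A ≈ 391.72.

391.7186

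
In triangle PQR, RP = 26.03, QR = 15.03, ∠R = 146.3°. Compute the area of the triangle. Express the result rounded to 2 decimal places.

area ≈ 108.54

Area = ½·QR·RP·sin R ≈ 108.54.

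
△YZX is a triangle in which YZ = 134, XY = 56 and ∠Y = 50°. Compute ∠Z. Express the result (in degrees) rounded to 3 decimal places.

By the law of cosines, ZX² = XY² + YZ² − 2·XY·YZ·cos Y = 11445, so ZX ≈ 106.98.
Law of cosines again: cos Z = (YZ² + ZX² − XY²)/(2·YZ·ZX) ≈ 0.91608, so ∠Z ≈ 23.64°.

∠Z ≈ 23.640°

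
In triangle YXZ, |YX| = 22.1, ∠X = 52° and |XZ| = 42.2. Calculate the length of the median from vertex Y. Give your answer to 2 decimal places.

18.96

By the law of cosines, |ZY|² = |YX|² + |XZ|² − 2·|YX|·|XZ|·cos X = 1120.9, so |ZY| ≈ 33.48.
Median from Y: ½√(2·|ZY|² + 2·|YX|² − |XZ|²) ≈ 18.959.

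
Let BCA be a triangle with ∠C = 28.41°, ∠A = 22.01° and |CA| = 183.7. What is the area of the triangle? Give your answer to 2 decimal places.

The third angle is ∠B = 180° − ∠C − ∠A = 129.58°.
Law of sines: |AB| = |CA|·sin C/sin B ≈ 113.4.
Law of sines: |BC| = |CA|·sin A/sin B ≈ 89.324.
Area = ½·|CA|·|AB|·sin A ≈ 3903.5.

3903.46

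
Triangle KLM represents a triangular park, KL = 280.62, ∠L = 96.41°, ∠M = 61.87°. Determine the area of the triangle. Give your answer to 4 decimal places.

area ≈ 16419.4756

The third angle is ∠K = 180° − ∠L − ∠M = 21.72°.
Law of sines: LM = KL·sin K/sin M ≈ 117.76.
Law of sines: MK = KL·sin L/sin M ≈ 316.22.
Area = ½·KL·LM·sin L ≈ 16419.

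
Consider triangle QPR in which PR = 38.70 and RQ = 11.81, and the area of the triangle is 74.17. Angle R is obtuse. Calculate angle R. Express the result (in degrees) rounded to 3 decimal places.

∠R ≈ 161.061°

From area = ½·PR·RQ·sin R, we get sin R = 2·area/(PR·RQ) ≈ 0.32456.
Taking the obtuse solution, ∠R ≈ 161.06°.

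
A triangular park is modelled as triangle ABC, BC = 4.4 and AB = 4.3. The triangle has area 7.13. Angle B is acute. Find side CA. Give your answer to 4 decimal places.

From area = ½·AB·BC·sin B, we get sin B = 2·area/(AB·BC) ≈ 0.75370.
Taking the acute solution, ∠B ≈ 48.91°.
Law of cosines then gives CA ≈ 3.6029.

3.6029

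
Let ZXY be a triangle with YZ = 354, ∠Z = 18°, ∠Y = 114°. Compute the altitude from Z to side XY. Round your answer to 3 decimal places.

The third angle is ∠X = 180° − ∠Y − ∠Z = 48.00°.
Law of sines: XY = YZ·sin Z/sin X ≈ 147.2.
Law of sines: ZX = YZ·sin Y/sin X ≈ 435.17.
Area = ½·YZ·XY·sin Y ≈ 23802.
The altitude from Z has length 2·area/XY ≈ 323.4.

h_Z ≈ 323.395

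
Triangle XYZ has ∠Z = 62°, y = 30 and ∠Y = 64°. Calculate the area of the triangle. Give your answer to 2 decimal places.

357.64

The third angle is ∠X = 180° − ∠Y − ∠Z = 54.00°.
Law of sines: x = y·sin X/sin Y ≈ 27.003.
Law of sines: z = y·sin Z/sin Y ≈ 29.471.
Area = ½·y·x·sin Z ≈ 357.64.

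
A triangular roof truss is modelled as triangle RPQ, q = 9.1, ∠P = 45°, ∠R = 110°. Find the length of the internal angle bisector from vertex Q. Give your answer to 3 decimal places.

16.964

The third angle is ∠Q = 180° − ∠R − ∠P = 25.00°.
Law of sines: r = q·sin R/sin Q ≈ 20.234.
Law of sines: p = q·sin P/sin Q ≈ 15.226.
The bisector from Q has length 2·r·p·cos(∠Q/2)/(r+p) ≈ 16.964.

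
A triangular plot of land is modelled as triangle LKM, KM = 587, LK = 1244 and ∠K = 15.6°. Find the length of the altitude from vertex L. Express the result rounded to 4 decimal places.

By the law of cosines, ML² = LK² + KM² − 2·LK·KM·cos K = 4.8545e+05, so ML ≈ 696.74.
Area = ½·LK·KM·sin K ≈ 98186.
The altitude from L has length 2·area/KM ≈ 334.54.

h_L ≈ 334.5363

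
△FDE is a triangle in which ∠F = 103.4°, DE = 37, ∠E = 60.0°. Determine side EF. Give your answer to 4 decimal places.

The third angle is ∠D = 180° − ∠E − ∠F = 16.60°.
Law of sines: EF = DE·sin D/sin F ≈ 10.866.

10.8663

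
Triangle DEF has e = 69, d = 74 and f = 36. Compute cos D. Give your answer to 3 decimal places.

By the law of cosines, cos D = (e² + f² − d²) / (2·e·f) ≈ 0.11695, so ∠D ≈ 83.28°.

cos D ≈ 0.117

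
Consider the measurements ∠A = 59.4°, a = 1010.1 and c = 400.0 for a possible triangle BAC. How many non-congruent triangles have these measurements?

c·sin A = 400.0·sin(59.4°) ≈ 344.3.
Since a ≥ c, exactly one triangle exists.

1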